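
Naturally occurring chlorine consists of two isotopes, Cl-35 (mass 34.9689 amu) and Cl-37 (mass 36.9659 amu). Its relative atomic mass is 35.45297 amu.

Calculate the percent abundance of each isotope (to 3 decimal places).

Cl-35: 75.760%, Cl-37: 24.240%

Let x be the fractional abundance of Cl-35; then Cl-37 has abundance 1 − x.
34.9689·x + 36.9659·(1 − x) = 35.45297
(34.9689 − 36.9659)·x = 35.45297 − 36.9659
x = -1.51293 / -1.9970 = 0.75760 → 75.760% Cl-35, 24.240% Cl-37.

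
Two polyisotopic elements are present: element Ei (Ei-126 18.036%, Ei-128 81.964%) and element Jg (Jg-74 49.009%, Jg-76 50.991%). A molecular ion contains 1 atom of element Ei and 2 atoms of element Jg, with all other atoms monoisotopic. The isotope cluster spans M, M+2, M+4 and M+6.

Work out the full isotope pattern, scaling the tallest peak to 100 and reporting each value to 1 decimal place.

9.5 : 62.9 : 100.0 : 46.7

Element Ei pattern (n=1): 0.18036 : 0.81964
Element Jg pattern (n=2): 0.24018821 : 0.49980358 : 0.26000821
Convolve the two distributions (both contribute in 2-u steps):
  M: 0.18036×0.24018821 = 0.043320
  M+2: 0.18036×0.49980358 + 0.81964×0.24018821 = 0.287012
  M+4: 0.18036×0.26000821 + 0.81964×0.49980358 = 0.456554
  M+6: 0.81964×0.26000821 = 0.213113
Scale to base peak (0.456554) = 100: 9.5 : 62.9 : 100.0 : 46.7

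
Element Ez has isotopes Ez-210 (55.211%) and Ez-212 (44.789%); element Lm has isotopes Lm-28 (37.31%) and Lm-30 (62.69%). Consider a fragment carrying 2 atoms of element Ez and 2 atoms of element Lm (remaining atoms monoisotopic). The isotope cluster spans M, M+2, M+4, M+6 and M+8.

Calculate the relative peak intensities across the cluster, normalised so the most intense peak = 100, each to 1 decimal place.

11.2 : 55.8 : 100.0 : 76.0 : 20.8

Element Ez pattern (n=2): 0.30482545 : 0.4945691 : 0.20060545
Element Lm pattern (n=2): 0.13920361 : 0.46779278 : 0.39300361
Convolve the two distributions (both contribute in 2-u steps):
  M: 0.30482545×0.13920361 = 0.042433
  M+2: 0.30482545×0.46779278 + 0.4945691×0.13920361 = 0.211441
  M+4: 0.30482545×0.39300361 + 0.4945691×0.46779278 + 0.20060545×0.13920361 = 0.379078
  M+6: 0.4945691×0.39300361 + 0.20060545×0.46779278 = 0.288209
  M+8: 0.20060545×0.39300361 = 0.078839
Scale to base peak (0.379078) = 100: 11.2 : 55.8 : 100.0 : 76.0 : 20.8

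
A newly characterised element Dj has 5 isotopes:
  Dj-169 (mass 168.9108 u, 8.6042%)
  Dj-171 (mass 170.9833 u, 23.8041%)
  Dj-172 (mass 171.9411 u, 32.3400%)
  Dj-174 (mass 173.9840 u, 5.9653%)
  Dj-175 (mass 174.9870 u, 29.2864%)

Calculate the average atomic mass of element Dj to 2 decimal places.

172.47 u

Weight each isotope mass by its fractional abundance: 0.086042 × 168.9108 + 0.238041 × 170.9833 + 0.323400 × 171.9411 + 0.059653 × 173.9840 + 0.292864 × 174.9870
= 14.53342 + 40.70104 + 55.60575 + 10.37867 + 51.24739 = 172.46627 u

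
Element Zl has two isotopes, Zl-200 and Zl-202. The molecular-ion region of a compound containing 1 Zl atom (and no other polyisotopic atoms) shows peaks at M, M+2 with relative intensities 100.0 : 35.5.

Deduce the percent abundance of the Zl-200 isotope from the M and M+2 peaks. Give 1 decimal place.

73.8%

Write p for the Zl-200 fraction. I(M+2)/I(M) = [C(1,1)·p^0·(1−p)] / p^1 = 1·(1−p)/p = 35.5/100.0 = 0.3550
(1−p)/p = 0.3550/1 = 0.3550  ⇒  p = 1/(1 + 0.3550) = 0.7380
Zl-200: 73.8%, Zl-202: 26.2%.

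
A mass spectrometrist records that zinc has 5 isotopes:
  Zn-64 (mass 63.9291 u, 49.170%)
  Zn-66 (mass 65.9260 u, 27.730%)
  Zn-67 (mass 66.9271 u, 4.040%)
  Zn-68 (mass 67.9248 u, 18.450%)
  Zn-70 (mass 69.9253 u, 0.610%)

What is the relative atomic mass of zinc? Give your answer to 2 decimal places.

The abundance-weighted mean is 0.49170 × 63.9291 + 0.27730 × 65.9260 + 0.04040 × 66.9271 + 0.18450 × 67.9248 + 0.00610 × 69.9253
= 31.43394 + 18.28128 + 2.70385 + 12.53213 + 0.42654 = 65.37774 u

65.38 u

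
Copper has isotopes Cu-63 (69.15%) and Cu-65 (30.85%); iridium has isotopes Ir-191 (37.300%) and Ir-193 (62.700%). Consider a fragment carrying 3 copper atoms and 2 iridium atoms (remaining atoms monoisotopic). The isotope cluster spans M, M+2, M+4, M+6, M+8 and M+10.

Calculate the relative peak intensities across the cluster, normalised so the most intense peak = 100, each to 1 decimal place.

Copper pattern (n=3): 0.33065611 : 0.44254842 : 0.19743483 : 0.02936064
Iridium pattern (n=2): 0.139129 : 0.467742 : 0.393129
Convolve the two distributions (both contribute in 2-u steps):
  M: 0.33065611×0.139129 = 0.046004
  M+2: 0.33065611×0.467742 + 0.44254842×0.139129 = 0.216233
  M+4: 0.33065611×0.393129 + 0.44254842×0.467742 + 0.19743483×0.139129 = 0.364458
  M+6: 0.44254842×0.393129 + 0.19743483×0.467742 + 0.02936064×0.139129 = 0.270412
  M+8: 0.19743483×0.393129 + 0.02936064×0.467742 = 0.091351
  M+10: 0.02936064×0.393129 = 0.011543
Scale to base peak (0.364458) = 100: 12.6 : 59.3 : 100.0 : 74.2 : 25.1 : 3.2

12.6 : 59.3 : 100.0 : 74.2 : 25.1 : 3.2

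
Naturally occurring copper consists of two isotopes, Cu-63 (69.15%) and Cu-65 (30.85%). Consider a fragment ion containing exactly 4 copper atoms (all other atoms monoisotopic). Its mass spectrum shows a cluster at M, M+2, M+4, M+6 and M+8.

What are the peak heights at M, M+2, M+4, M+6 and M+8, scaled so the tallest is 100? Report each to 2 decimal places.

56.04 : 100.00 : 66.92 : 19.90 : 2.22

Each Cu atom is independently Cu-63 (p = 0.6915) or Cu-65 (q = 0.3085); the cluster is the binomial expansion (p + q)^4.
P(M) = 0.6915^4 = 0.228649
P(M+2) = 4 × 0.6915^3 × 0.3085^1 = 0.408030
P(M+4) = 6 × 0.6915^2 × 0.3085^2 = 0.273052
P(M+6) = 4 × 0.6915^1 × 0.3085^3 = 0.081212
P(M+8) = 0.3085^4 = 0.009058
The M+2 peak is largest (0.408030); scaling to 100 gives 56.04 : 100.00 : 66.92 : 19.90 : 2.22.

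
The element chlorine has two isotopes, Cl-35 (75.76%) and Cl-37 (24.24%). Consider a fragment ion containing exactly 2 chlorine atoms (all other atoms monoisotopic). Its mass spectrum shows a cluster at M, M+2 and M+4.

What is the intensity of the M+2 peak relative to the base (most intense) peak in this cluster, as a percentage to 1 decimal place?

64.0%

Binomial terms of (0.7576 + 0.2424)^2: M 0.5740, M+2 0.3673, M+4 0.0588 → M is the base peak.
P(M) = C(2,0) × 0.7576^2 × 0.2424^0 = 1 × 0.57395776 × 1.0000 = 0.573958 (base)
P(M+2) = C(2,1) × 0.7576^1 × 0.2424^1 = 2 × 0.7576 × 0.2424 = 0.367284
Relative intensity = 0.367284 / 0.573958 × 100 = 64.0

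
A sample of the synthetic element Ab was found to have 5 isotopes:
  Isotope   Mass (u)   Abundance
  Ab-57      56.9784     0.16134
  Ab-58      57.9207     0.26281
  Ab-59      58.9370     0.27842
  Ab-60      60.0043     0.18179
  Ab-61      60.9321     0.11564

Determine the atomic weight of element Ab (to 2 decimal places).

58.78 u

The abundance-weighted mean is 0.16134 × 56.9784 + 0.26281 × 57.9207 + 0.27842 × 58.9370 + 0.18179 × 60.0043 + 0.11564 × 60.9321
= 9.19290 + 15.22214 + 16.40924 + 10.90818 + 7.04619 = 58.77865 u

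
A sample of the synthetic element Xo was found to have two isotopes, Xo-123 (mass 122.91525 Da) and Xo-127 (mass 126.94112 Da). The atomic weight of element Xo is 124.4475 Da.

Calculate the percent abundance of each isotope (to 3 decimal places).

With x = fraction of Xo-123 (so Xo-127 is 1 − x):
122.91525·x + 126.94112·(1 − x) = 124.4475
(122.91525 − 126.94112)·x = 124.4475 − 126.94112
x = -2.49362 / -4.02587 = 0.61940 → 61.940% Xo-123, 38.060% Xo-127.

Xo-123: 61.940%, Xo-127: 38.060%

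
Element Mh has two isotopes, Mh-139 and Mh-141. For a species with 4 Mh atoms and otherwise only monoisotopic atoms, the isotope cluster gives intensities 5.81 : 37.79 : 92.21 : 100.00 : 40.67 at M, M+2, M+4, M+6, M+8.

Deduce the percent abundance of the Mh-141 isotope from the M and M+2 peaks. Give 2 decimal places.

Let p = fractional abundance of Mh-139. I(M+2)/I(M) = [C(4,1)·p^3·(1−p)] / p^4 = 4·(1−p)/p = 37.79/5.81 = 6.5043
(1−p)/p = 6.5043/4 = 1.6261  ⇒  p = 1/(1 + 1.6261) = 0.3808
Mh-139: 38.08%, Mh-141: 61.92%.

61.92%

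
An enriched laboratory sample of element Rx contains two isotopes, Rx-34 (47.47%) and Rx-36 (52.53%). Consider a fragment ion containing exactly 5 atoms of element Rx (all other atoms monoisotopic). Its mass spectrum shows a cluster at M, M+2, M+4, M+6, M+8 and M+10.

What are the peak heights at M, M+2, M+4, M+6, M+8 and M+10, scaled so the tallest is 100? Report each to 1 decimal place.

Each Rx atom is independently Rx-34 (p = 0.4747) or Rx-36 (q = 0.5253); the cluster is the binomial expansion (p + q)^5.
P(M) = 0.4747^5 = 0.024104
P(M+2) = 5 × 0.4747^4 × 0.5253^1 = 0.133369
P(M+4) = 10 × 0.4747^3 × 0.5253^2 = 0.295170
P(M+6) = 10 × 0.4747^2 × 0.5253^3 = 0.326633
P(M+8) = 5 × 0.4747^1 × 0.5253^4 = 0.180725
P(M+10) = 0.5253^5 = 0.039998
The M+6 peak is largest (0.326633); scaling to 100 gives 7.4 : 40.8 : 90.4 : 100.0 : 55.3 : 12.2.

7.4 : 40.8 : 90.4 : 100.0 : 55.3 : 12.2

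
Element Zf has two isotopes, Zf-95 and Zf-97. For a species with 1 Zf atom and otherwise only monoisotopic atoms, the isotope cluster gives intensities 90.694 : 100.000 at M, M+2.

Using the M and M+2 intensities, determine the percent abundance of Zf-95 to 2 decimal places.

47.56%

Let p = fractional abundance of Zf-95. I(M+2)/I(M) = [C(1,1)·p^0·(1−p)] / p^1 = 1·(1−p)/p = 100.000/90.694 = 1.1026
(1−p)/p = 1.1026/1 = 1.1026  ⇒  p = 1/(1 + 1.1026) = 0.4756
Zf-95: 47.56%, Zf-97: 52.44%.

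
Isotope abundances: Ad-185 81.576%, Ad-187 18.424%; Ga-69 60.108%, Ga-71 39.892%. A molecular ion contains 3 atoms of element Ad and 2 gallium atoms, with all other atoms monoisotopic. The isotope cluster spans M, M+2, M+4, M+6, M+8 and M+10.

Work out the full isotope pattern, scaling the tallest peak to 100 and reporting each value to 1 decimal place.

49.9 : 100.0 : 74.5 : 25.6 : 4.1 : 0.3

Element Ad pattern (n=3): 0.54285922 : 0.36781547 : 0.0830714 : 0.00625391
Gallium pattern (n=2): 0.36129717 : 0.47956567 : 0.15913717
Convolve the two distributions (both contribute in 2-u steps):
  M: 0.54285922×0.36129717 = 0.196133
  M+2: 0.54285922×0.47956567 + 0.36781547×0.36129717 = 0.393227
  M+4: 0.54285922×0.15913717 + 0.36781547×0.47956567 + 0.0830714×0.36129717 = 0.292794
  M+6: 0.36781547×0.15913717 + 0.0830714×0.47956567 + 0.00625391×0.36129717 = 0.100631
  M+8: 0.0830714×0.15913717 + 0.00625391×0.47956567 = 0.016219
  M+10: 0.00625391×0.15913717 = 0.000995
Scale to base peak (0.393227) = 100: 49.9 : 100.0 : 74.5 : 25.6 : 4.1 : 0.3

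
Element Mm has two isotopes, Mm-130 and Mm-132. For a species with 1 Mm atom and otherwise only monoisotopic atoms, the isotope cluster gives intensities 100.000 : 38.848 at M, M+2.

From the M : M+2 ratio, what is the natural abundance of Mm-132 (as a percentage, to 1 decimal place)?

28.0%

If p is the fraction of Mm that is Mm-130, then I(M+2)/I(M) = [C(1,1)·p^0·(1−p)] / p^1 = 1·(1−p)/p = 38.848/100.000 = 0.3885
(1−p)/p = 0.3885/1 = 0.3885  ⇒  p = 1/(1 + 0.3885) = 0.7202
Mm-130: 72.0%, Mm-132: 28.0%.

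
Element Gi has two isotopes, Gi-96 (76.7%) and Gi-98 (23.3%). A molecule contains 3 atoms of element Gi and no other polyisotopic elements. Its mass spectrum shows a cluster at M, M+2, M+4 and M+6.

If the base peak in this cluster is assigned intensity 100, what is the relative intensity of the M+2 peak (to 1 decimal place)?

(0.767 + 0.233)^3 gives M 0.4512, M+2 0.4112, M+4 0.1249, M+6 0.0126; the largest is M.
P(M) = C(3,0) × 0.767^3 × 0.233^0 = 1 × 0.45121766 × 1.0000 = 0.451218 (base)
P(M+2) = C(3,1) × 0.767^2 × 0.233^1 = 3 × 0.588289 × 0.2330 = 0.411214
Relative intensity = 0.411214 / 0.451218 × 100 = 91.1

91.1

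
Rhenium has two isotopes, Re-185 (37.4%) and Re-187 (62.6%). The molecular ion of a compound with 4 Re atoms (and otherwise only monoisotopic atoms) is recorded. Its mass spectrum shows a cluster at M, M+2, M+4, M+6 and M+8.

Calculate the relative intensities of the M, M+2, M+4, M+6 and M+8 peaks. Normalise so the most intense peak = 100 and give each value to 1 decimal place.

The 4 Re atoms are independent, so intensities follow the terms of (0.374 + 0.626)^4.
P(M) = 0.374^4 = 0.019565
P(M+2) = 4 × 0.374^3 × 0.626^1 = 0.130993
P(M+4) = 6 × 0.374^2 × 0.626^2 = 0.328884
P(M+6) = 4 × 0.374^1 × 0.626^3 = 0.366990
P(M+8) = 0.626^4 = 0.153567
The M+6 peak is largest (0.366990); scaling to 100 gives 5.3 : 35.7 : 89.6 : 100.0 : 41.8.

5.3 : 35.7 : 89.6 : 100.0 : 41.8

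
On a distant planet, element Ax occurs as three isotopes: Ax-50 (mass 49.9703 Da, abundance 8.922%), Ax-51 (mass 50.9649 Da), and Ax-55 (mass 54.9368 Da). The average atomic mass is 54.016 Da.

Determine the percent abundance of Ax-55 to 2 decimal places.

79.05%

The remaining 91.078% is split between Ax-51 (fraction x) and Ax-55 (fraction 0.91078 − x).
Substituting: 50.9649x + 54.9368(0.91078 − x) = 49.557649834
(50.9649 − 54.9368)x = -0.47768887  ⇒  x = 0.12027, y = 0.79051
Ax-51: 12.03%, Ax-55: 79.05%.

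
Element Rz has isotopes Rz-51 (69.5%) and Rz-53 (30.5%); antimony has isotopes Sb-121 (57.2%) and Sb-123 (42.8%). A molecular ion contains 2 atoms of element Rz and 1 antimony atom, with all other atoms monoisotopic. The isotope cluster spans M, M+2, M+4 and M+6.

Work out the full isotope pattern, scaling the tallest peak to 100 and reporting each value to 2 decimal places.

61.50 : 100.00 : 52.24 : 8.86

Element Rz pattern (n=2): 0.483025 : 0.42395 : 0.093025
Antimony pattern (n=1): 0.5720 : 0.4280
Convolve the two distributions (both contribute in 2-u steps):
  M: 0.483025×0.5720 = 0.276290
  M+2: 0.483025×0.4280 + 0.42395×0.5720 = 0.449234
  M+4: 0.42395×0.4280 + 0.093025×0.5720 = 0.234661
  M+6: 0.093025×0.4280 = 0.039815
Scale to base peak (0.449234) = 100: 61.50 : 100.00 : 52.24 : 8.86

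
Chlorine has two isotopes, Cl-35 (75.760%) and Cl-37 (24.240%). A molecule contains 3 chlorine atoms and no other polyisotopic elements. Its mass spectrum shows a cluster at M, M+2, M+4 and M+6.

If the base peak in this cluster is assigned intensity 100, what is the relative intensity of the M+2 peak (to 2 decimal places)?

95.99

Term probabilities: M 0.4348, M+2 0.4174, M+4 0.1335, M+6 0.0142. Base peak = M.
P(M) = C(3,0) × 0.75760^3 × 0.24240^0 = 1 × 0.4348304 × 1.0000 = 0.434830 (base)
P(M+2) = C(3,1) × 0.75760^2 × 0.24240^1 = 3 × 0.57395776 × 0.2424 = 0.417382
Relative intensity = 0.417382 / 0.434830 × 100 = 95.99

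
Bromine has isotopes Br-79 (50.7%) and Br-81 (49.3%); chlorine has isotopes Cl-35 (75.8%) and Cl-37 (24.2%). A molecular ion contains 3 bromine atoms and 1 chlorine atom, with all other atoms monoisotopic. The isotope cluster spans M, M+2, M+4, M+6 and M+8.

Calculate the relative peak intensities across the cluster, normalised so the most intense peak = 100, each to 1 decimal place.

Bromine pattern (n=3): 0.13032384 : 0.38017547 : 0.36967753 : 0.11982316
Chlorine pattern (n=1): 0.7580 : 0.2420
Convolve the two distributions (both contribute in 2-u steps):
  M: 0.13032384×0.7580 = 0.098785
  M+2: 0.13032384×0.2420 + 0.38017547×0.7580 = 0.319711
  M+4: 0.38017547×0.2420 + 0.36967753×0.7580 = 0.372218
  M+6: 0.36967753×0.2420 + 0.11982316×0.7580 = 0.180288
  M+8: 0.11982316×0.2420 = 0.028997
Scale to base peak (0.372218) = 100: 26.5 : 85.9 : 100.0 : 48.4 : 7.8

26.5 : 85.9 : 100.0 : 48.4 : 7.8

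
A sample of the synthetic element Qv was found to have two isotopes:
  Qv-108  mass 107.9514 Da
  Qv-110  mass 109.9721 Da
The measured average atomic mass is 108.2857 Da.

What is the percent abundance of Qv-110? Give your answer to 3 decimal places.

16.544%

With x = fraction of Qv-108 (so Qv-110 is 1 − x):
107.9514·x + 109.9721·(1 − x) = 108.2857
(107.9514 − 109.9721)·x = 108.2857 − 109.9721
x = -1.6864 / -2.0207 = 0.83456 → 83.456% Qv-108, 16.544% Qv-110.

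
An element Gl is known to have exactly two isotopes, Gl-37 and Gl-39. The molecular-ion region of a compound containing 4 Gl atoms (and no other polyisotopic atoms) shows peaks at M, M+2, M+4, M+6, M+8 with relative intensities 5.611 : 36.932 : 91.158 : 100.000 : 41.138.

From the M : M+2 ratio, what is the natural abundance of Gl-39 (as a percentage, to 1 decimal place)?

Let p = fractional abundance of Gl-37. I(M+2)/I(M) = [C(4,1)·p^3·(1−p)] / p^4 = 4·(1−p)/p = 36.932/5.611 = 6.5821
(1−p)/p = 6.5821/4 = 1.6455  ⇒  p = 1/(1 + 1.6455) = 0.3780
Gl-37: 37.8%, Gl-39: 62.2%.

62.2%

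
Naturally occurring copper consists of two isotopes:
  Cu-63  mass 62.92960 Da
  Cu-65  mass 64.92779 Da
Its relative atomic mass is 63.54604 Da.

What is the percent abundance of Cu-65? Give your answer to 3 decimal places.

30.850%

With x = fraction of Cu-63 (so Cu-65 is 1 − x):
62.92960·x + 64.92779·(1 − x) = 63.54604
(62.92960 − 64.92779)·x = 63.54604 − 64.92779
x = -1.38175 / -1.99819 = 0.69150 → 69.150% Cu-63, 30.850% Cu-65.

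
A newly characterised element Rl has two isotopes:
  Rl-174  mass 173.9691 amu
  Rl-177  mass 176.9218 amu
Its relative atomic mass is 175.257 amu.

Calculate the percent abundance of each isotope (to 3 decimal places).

Rl-174: 56.382%, Rl-177: 43.618%

With x = fraction of Rl-174 (so Rl-177 is 1 − x):
173.9691·x + 176.9218·(1 − x) = 175.257
(173.9691 − 176.9218)·x = 175.257 − 176.9218
x = -1.6648 / -2.9527 = 0.56382 → 56.382% Rl-174, 43.618% Rl-177.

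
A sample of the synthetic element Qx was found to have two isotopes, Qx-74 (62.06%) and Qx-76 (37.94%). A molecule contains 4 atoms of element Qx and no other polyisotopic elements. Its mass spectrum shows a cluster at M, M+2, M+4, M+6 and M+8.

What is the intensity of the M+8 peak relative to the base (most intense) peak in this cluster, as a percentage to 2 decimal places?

Term probabilities: M 0.1483, M+2 0.3627, M+4 0.3326, M+6 0.1356, M+8 0.0207. Base peak = M+2.
P(M+2) = C(4,1) × 0.6206^3 × 0.3794^1 = 4 × 0.23902059 × 0.3794 = 0.362738 (base)
P(M+8) = C(4,4) × 0.6206^0 × 0.3794^4 = 1 × 1.0000 × 0.02071998 = 0.020720
Relative intensity = 0.020720 / 0.362738 × 100 = 5.71

5.71%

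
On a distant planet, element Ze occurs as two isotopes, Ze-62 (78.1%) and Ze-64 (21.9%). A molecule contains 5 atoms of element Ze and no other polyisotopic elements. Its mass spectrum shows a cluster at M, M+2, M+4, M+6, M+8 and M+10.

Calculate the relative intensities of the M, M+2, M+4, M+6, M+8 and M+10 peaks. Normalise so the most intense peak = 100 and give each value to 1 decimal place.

71.3 : 100.0 : 56.1 : 15.7 : 2.2 : 0.1

The 5 Ze atoms are independent, so intensities follow the terms of (0.781 + 0.219)^5.
P(M) = 0.781^5 = 0.290573
P(M+2) = 5 × 0.781^4 × 0.219^1 = 0.407397
P(M+4) = 10 × 0.781^3 × 0.219^2 = 0.228476
P(M+6) = 10 × 0.781^2 × 0.219^3 = 0.064067
P(M+8) = 5 × 0.781^1 × 0.219^4 = 0.008983
P(M+10) = 0.219^5 = 0.000504
The M+2 peak is largest (0.407397); scaling to 100 gives 71.3 : 100.0 : 56.1 : 15.7 : 2.2 : 0.1.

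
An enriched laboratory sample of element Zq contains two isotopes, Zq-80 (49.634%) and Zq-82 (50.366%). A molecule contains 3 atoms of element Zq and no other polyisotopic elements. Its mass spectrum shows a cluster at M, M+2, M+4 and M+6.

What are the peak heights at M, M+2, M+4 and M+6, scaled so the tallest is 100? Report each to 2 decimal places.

Expanding (0.49634 + 0.50366)^3:
P(M) = 0.49634^3 = 0.122275
P(M+2) = 3 × 0.49634^2 × 0.50366^1 = 0.372235
P(M+4) = 3 × 0.49634^1 × 0.50366^2 = 0.377725
P(M+6) = 0.50366^3 = 0.127765
The M+4 peak is largest (0.377725); scaling to 100 gives 32.37 : 98.55 : 100.00 : 33.82.

32.37 : 98.55 : 100.00 : 33.82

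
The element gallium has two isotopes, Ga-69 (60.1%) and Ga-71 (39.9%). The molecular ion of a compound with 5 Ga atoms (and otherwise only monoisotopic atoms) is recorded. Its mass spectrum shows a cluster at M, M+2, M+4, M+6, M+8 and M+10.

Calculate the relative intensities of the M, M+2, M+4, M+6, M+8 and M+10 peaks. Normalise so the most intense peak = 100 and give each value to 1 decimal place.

The 5 Ga atoms are independent, so intensities follow the terms of (0.601 + 0.399)^5.
P(M) = 0.601^5 = 0.078410
P(M+2) = 5 × 0.601^4 × 0.399^1 = 0.260280
P(M+4) = 10 × 0.601^3 × 0.399^2 = 0.345596
P(M+6) = 10 × 0.601^2 × 0.399^3 = 0.229439
P(M+8) = 5 × 0.601^1 × 0.399^4 = 0.076162
P(M+10) = 0.399^5 = 0.010113
The M+4 peak is largest (0.345596); scaling to 100 gives 22.7 : 75.3 : 100.0 : 66.4 : 22.0 : 2.9.

22.7 : 75.3 : 100.0 : 66.4 : 22.0 : 2.9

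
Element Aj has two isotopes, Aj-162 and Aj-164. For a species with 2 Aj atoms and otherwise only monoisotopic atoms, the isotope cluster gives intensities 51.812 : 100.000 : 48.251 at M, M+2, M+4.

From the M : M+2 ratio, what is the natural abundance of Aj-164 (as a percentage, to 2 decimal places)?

Write p for the Aj-162 fraction. I(M+2)/I(M) = [C(2,1)·p^1·(1−p)] / p^2 = 2·(1−p)/p = 100.000/51.812 = 1.9301
(1−p)/p = 1.9301/2 = 0.9650  ⇒  p = 1/(1 + 0.9650) = 0.5089
Aj-162: 50.89%, Aj-164: 49.11%.

49.11%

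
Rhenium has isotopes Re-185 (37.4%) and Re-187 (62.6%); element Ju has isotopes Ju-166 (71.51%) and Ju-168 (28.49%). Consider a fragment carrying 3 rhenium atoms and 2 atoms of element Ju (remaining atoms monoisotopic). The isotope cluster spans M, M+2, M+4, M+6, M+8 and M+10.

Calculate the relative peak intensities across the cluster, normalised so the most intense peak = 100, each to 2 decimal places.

7.96 : 46.31 : 100.00 : 96.97 : 40.36 : 5.92

Rhenium pattern (n=3): 0.05231362 : 0.26268713 : 0.43968487 : 0.24531438
Element Ju pattern (n=2): 0.51136801 : 0.40746398 : 0.08116801
Convolve the two distributions (both contribute in 2-u steps):
  M: 0.05231362×0.51136801 = 0.026752
  M+2: 0.05231362×0.40746398 + 0.26268713×0.51136801 = 0.155646
  M+4: 0.05231362×0.08116801 + 0.26268713×0.40746398 + 0.43968487×0.51136801 = 0.336123
  M+6: 0.26268713×0.08116801 + 0.43968487×0.40746398 + 0.24531438×0.51136801 = 0.325923
  M+8: 0.43968487×0.08116801 + 0.24531438×0.40746398 = 0.135645
  M+10: 0.24531438×0.08116801 = 0.019912
Scale to base peak (0.336123) = 100: 7.96 : 46.31 : 100.00 : 96.97 : 40.36 : 5.92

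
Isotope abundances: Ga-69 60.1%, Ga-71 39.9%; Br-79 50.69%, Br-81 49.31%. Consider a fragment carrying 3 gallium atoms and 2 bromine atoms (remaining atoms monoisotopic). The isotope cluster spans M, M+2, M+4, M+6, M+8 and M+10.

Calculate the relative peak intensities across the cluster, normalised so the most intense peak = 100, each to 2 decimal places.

16.28 : 64.09 : 100.00 : 77.32 : 29.63 : 4.51

Gallium pattern (n=3): 0.2170818 : 0.4323576 : 0.2870394 : 0.0635212
Bromine pattern (n=2): 0.25694761 : 0.49990478 : 0.24314761
Convolve the two distributions (both contribute in 2-u steps):
  M: 0.2170818×0.25694761 = 0.055779
  M+2: 0.2170818×0.49990478 + 0.4323576×0.25694761 = 0.219613
  M+4: 0.2170818×0.24314761 + 0.4323576×0.49990478 + 0.2870394×0.25694761 = 0.342675
  M+6: 0.4323576×0.24314761 + 0.2870394×0.49990478 + 0.0635212×0.25694761 = 0.264941
  M+8: 0.2870394×0.24314761 + 0.0635212×0.49990478 = 0.101547
  M+10: 0.0635212×0.24314761 = 0.015445
Scale to base peak (0.342675) = 100: 16.28 : 64.09 : 100.00 : 77.32 : 29.63 : 4.51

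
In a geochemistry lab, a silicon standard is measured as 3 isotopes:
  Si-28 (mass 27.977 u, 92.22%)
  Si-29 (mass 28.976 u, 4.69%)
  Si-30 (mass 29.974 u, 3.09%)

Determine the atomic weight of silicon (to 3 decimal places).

The abundance-weighted mean is 0.9222 × 27.977 + 0.0469 × 28.976 + 0.0309 × 29.974
= 25.8004 + 1.3590 + 0.9262 = 28.0856 u

28.086 u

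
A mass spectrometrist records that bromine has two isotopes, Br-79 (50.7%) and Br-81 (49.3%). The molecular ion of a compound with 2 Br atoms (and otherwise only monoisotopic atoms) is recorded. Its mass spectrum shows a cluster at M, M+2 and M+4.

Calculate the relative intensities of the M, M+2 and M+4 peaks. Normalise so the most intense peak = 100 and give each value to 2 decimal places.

Expanding (0.507 + 0.493)^2:
P(M) = 0.507^2 = 0.257049
P(M+2) = 2 × 0.507^1 × 0.493^1 = 0.499902
P(M+4) = 0.493^2 = 0.243049
The M+2 peak is largest (0.499902); scaling to 100 gives 51.42 : 100.00 : 48.62.

51.42 : 100.00 : 48.62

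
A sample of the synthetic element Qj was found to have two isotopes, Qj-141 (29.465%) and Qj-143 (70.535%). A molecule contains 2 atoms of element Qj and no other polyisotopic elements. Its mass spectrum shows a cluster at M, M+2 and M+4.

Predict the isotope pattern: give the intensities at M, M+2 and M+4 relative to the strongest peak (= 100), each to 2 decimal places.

Expanding (0.29465 + 0.70535)^2:
P(M) = 0.29465^2 = 0.086819
P(M+2) = 2 × 0.29465^1 × 0.70535^1 = 0.415663
P(M+4) = 0.70535^2 = 0.497519
The M+4 peak is largest (0.497519); scaling to 100 gives 17.45 : 83.55 : 100.00.

17.45 : 83.55 : 100.00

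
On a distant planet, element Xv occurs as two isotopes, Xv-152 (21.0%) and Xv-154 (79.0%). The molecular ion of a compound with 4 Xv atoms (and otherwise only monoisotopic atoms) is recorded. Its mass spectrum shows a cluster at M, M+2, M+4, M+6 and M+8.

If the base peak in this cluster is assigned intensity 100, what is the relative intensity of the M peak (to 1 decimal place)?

(0.210 + 0.790)^4 gives M 0.0019, M+2 0.0293, M+4 0.1651, M+6 0.4142, M+8 0.3895; the largest is M+6.
P(M+6) = C(4,3) × 0.210^1 × 0.790^3 = 4 × 0.2100 × 0.493039 = 0.414153 (base)
P(M) = C(4,0) × 0.210^4 × 0.790^0 = 1 × 0.00194481 × 1.0000 = 0.001945
Relative intensity = 0.001945 / 0.414153 × 100 = 0.5

0.5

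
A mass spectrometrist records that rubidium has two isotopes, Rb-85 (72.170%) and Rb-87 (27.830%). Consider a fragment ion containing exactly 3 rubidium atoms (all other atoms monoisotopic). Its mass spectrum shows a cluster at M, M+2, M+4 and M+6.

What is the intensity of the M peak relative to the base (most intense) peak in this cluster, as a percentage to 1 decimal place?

86.4%

(0.72170 + 0.27830)^3 gives M 0.3759, M+2 0.4349, M+4 0.1677, M+6 0.0216; the largest is M+2.
P(M+2) = C(3,1) × 0.72170^2 × 0.27830^1 = 3 × 0.52085089 × 0.2783 = 0.434858 (base)
P(M) = C(3,0) × 0.72170^3 × 0.27830^0 = 1 × 0.37589809 × 1.0000 = 0.375898
Relative intensity = 0.375898 / 0.434858 × 100 = 86.4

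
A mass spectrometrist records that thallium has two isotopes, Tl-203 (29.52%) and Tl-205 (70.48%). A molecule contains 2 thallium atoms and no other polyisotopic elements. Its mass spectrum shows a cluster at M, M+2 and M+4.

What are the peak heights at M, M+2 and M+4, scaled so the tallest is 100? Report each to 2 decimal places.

Each Tl atom is independently Tl-203 (p = 0.2952) or Tl-205 (q = 0.7048); the cluster is the binomial expansion (p + q)^2.
P(M) = 0.2952^2 = 0.087143
P(M+2) = 2 × 0.2952^1 × 0.7048^1 = 0.416114
P(M+4) = 0.7048^2 = 0.496743
The M+4 peak is largest (0.496743); scaling to 100 gives 17.54 : 83.77 : 100.00.

17.54 : 83.77 : 100.00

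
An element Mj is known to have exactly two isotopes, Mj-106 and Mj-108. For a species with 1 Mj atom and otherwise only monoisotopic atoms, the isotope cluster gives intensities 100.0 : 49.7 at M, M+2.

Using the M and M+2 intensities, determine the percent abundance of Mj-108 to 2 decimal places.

Let p = fractional abundance of Mj-106. I(M+2)/I(M) = [C(1,1)·p^0·(1−p)] / p^1 = 1·(1−p)/p = 49.7/100.0 = 0.4970
(1−p)/p = 0.4970/1 = 0.4970  ⇒  p = 1/(1 + 0.4970) = 0.6680
Mj-106: 66.80%, Mj-108: 33.20%.

33.20%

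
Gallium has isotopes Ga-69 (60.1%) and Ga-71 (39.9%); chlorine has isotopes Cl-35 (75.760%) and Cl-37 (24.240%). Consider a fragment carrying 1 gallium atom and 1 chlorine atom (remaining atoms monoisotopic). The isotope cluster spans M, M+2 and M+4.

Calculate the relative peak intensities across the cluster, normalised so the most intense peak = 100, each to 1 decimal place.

Gallium pattern (n=1): 0.6010 : 0.3990
Chlorine pattern (n=1): 0.7576 : 0.2424
Convolve the two distributions (both contribute in 2-u steps):
  M: 0.6010×0.7576 = 0.455318
  M+2: 0.6010×0.2424 + 0.3990×0.7576 = 0.447965
  M+4: 0.3990×0.2424 = 0.096718
Scale to base peak (0.455318) = 100: 100.0 : 98.4 : 21.2

100.0 : 98.4 : 21.2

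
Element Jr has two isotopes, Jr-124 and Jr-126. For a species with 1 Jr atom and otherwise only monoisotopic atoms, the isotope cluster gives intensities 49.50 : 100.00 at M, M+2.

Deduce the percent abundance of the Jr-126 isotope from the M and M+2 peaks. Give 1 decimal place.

Write p for the Jr-124 fraction. I(M+2)/I(M) = [C(1,1)·p^0·(1−p)] / p^1 = 1·(1−p)/p = 100.00/49.50 = 2.0202
(1−p)/p = 2.0202/1 = 2.0202  ⇒  p = 1/(1 + 2.0202) = 0.3311
Jr-124: 33.1%, Jr-126: 66.9%.

66.9%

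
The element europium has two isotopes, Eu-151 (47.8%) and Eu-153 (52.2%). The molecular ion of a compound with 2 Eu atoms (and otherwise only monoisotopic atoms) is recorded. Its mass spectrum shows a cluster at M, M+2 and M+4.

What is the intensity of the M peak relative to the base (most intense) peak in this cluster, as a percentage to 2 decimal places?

45.79%

(0.478 + 0.522)^2 gives M 0.2285, M+2 0.4990, M+4 0.2725; the largest is M+2.
P(M+2) = C(2,1) × 0.478^1 × 0.522^1 = 2 × 0.4780 × 0.5220 = 0.499032 (base)
P(M) = C(2,0) × 0.478^2 × 0.522^0 = 1 × 0.228484 × 1.0000 = 0.228484
Relative intensity = 0.228484 / 0.499032 × 100 = 45.79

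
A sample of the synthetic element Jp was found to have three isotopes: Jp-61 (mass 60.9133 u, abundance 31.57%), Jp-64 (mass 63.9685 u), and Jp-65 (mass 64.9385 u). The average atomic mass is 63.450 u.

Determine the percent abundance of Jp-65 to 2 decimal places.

Let x and y be the fractions of Jp-64 and Jp-65. Then x + y = 1 − 0.3157 = 0.6843 and 63.9685x + 64.9385y = 63.450 − 0.3157×60.9133 = 44.21967119.
Substituting: 63.9685x + 64.9385(0.6843 − x) = 44.21967119
(63.9685 − 64.9385)x = -0.21774436  ⇒  x = 0.22448, y = 0.45982
Jp-64: 22.45%, Jp-65: 45.98%.

45.98%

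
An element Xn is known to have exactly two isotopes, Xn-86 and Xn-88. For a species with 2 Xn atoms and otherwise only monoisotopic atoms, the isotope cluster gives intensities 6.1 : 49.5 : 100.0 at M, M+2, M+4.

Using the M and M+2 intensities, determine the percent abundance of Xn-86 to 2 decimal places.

19.77%

Let p = fractional abundance of Xn-86. I(M+2)/I(M) = [C(2,1)·p^1·(1−p)] / p^2 = 2·(1−p)/p = 49.5/6.1 = 8.1148
(1−p)/p = 8.1148/2 = 4.0574  ⇒  p = 1/(1 + 4.0574) = 0.1977
Xn-86: 19.77%, Xn-88: 80.23%.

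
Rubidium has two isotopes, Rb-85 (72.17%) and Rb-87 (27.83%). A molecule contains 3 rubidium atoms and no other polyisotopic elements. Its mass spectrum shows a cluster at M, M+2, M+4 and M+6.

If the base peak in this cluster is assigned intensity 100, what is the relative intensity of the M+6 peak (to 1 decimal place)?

5.0

Binomial terms of (0.7217 + 0.2783)^3: M 0.3759, M+2 0.4349, M+4 0.1677, M+6 0.0216 → M+2 is the base peak.
P(M+2) = C(3,1) × 0.7217^2 × 0.2783^1 = 3 × 0.52085089 × 0.2783 = 0.434858 (base)
P(M+6) = C(3,3) × 0.7217^0 × 0.2783^3 = 1 × 1.0000 × 0.02155458 = 0.021555
Relative intensity = 0.021555 / 0.434858 × 100 = 5.0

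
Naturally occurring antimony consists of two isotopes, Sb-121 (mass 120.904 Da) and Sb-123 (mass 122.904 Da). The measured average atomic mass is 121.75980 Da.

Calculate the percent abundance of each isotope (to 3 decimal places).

Writing the weighted mean with unknown fraction x of Sb-121:
120.904·x + 122.904·(1 − x) = 121.75980
(120.904 − 122.904)·x = 121.75980 − 122.904
x = -1.14420 / -2.000 = 0.57210 → 57.210% Sb-121, 42.790% Sb-123.

Sb-121: 57.210%, Sb-123: 42.790%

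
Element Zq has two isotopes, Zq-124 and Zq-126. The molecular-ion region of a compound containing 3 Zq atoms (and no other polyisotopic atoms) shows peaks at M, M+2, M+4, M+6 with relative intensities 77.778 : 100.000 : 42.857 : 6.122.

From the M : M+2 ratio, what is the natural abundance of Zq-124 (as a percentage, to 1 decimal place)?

70.0%

Let p = fractional abundance of Zq-124. I(M+2)/I(M) = [C(3,1)·p^2·(1−p)] / p^3 = 3·(1−p)/p = 100.000/77.778 = 1.2857
(1−p)/p = 1.2857/3 = 0.4286  ⇒  p = 1/(1 + 0.4286) = 0.7000
Zq-124: 70.0%, Zq-126: 30.0%.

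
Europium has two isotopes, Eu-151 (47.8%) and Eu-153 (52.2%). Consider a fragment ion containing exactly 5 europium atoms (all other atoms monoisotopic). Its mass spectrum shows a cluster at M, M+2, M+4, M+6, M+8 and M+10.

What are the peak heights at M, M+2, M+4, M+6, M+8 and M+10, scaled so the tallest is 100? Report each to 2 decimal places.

7.68 : 41.93 : 91.57 : 100.00 : 54.60 : 11.93

The 5 Eu atoms are independent, so intensities follow the terms of (0.478 + 0.522)^5.
P(M) = 0.478^5 = 0.024954
P(M+2) = 5 × 0.478^4 × 0.522^1 = 0.136255
P(M+4) = 10 × 0.478^3 × 0.522^2 = 0.297594
P(M+6) = 10 × 0.478^2 × 0.522^3 = 0.324988
P(M+8) = 5 × 0.478^1 × 0.522^4 = 0.177452
P(M+10) = 0.522^5 = 0.038757
The M+6 peak is largest (0.324988); scaling to 100 gives 7.68 : 41.93 : 91.57 : 100.00 : 54.60 : 11.93.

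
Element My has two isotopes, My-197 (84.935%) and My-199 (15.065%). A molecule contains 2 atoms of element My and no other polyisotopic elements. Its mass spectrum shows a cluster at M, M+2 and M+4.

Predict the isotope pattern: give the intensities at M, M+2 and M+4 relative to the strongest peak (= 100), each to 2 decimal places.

100.00 : 35.47 : 3.15

Expanding (0.84935 + 0.15065)^2:
P(M) = 0.84935^2 = 0.721395
P(M+2) = 2 × 0.84935^1 × 0.15065^1 = 0.255909
P(M+4) = 0.15065^2 = 0.022695
The M peak is largest (0.721395); scaling to 100 gives 100.00 : 35.47 : 3.15.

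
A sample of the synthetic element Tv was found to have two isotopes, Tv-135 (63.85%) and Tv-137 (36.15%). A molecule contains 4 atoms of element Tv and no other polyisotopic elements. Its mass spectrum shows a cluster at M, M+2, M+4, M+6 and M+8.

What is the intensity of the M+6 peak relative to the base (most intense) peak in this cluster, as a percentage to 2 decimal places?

Binomial terms of (0.6385 + 0.3615)^4: M 0.1662, M+2 0.3764, M+4 0.3197, M+6 0.1207, M+8 0.0171 → M+2 is the base peak.
P(M+2) = C(4,1) × 0.6385^3 × 0.3615^1 = 4 × 0.26030512 × 0.3615 = 0.376401 (base)
P(M+6) = C(4,3) × 0.6385^1 × 0.3615^3 = 4 × 0.6385 × 0.04724163 = 0.120655
Relative intensity = 0.120655 / 0.376401 × 100 = 32.05

32.05%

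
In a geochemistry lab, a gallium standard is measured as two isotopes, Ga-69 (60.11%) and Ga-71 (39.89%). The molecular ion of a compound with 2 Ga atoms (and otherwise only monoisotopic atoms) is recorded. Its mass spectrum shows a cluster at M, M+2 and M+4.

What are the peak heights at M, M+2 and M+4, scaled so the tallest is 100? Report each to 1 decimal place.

Each Ga atom is independently Ga-69 (p = 0.6011) or Ga-71 (q = 0.3989); the cluster is the binomial expansion (p + q)^2.
P(M) = 0.6011^2 = 0.361321
P(M+2) = 2 × 0.6011^1 × 0.3989^1 = 0.479558
P(M+4) = 0.3989^2 = 0.159121
The M+2 peak is largest (0.479558); scaling to 100 gives 75.3 : 100.0 : 33.2.

75.3 : 100.0 : 33.2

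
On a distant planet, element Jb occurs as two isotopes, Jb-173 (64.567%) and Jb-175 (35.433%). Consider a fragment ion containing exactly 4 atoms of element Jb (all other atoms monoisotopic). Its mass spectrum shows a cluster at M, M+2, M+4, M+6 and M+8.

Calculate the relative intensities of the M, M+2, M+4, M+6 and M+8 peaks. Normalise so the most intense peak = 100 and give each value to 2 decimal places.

45.56 : 100.00 : 82.32 : 30.12 : 4.13

The 4 Jb atoms are independent, so intensities follow the terms of (0.64567 + 0.35433)^4.
P(M) = 0.64567^4 = 0.173797
P(M+2) = 4 × 0.64567^3 × 0.35433^1 = 0.381505
P(M+4) = 6 × 0.64567^2 × 0.35433^2 = 0.314042
P(M+6) = 4 × 0.64567^1 × 0.35433^3 = 0.114893
P(M+8) = 0.35433^4 = 0.015763
The M+2 peak is largest (0.381505); scaling to 100 gives 45.56 : 100.00 : 82.32 : 30.12 : 4.13.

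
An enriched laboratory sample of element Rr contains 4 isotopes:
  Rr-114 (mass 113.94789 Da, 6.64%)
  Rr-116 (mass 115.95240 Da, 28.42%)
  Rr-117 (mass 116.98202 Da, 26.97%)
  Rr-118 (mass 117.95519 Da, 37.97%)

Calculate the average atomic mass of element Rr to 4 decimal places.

116.8574 Da

The abundance-weighted mean is 0.0664 × 113.94789 + 0.2842 × 115.95240 + 0.2697 × 116.98202 + 0.3797 × 117.95519
= 7.566140 + 32.953672 + 31.550051 + 44.787586 = 116.857449 Da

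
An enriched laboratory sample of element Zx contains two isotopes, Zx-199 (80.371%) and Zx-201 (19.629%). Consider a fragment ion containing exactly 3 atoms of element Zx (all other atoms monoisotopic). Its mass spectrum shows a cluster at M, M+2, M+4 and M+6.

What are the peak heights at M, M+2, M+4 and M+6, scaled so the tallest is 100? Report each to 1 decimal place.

100.0 : 73.3 : 17.9 : 1.5

Expanding (0.80371 + 0.19629)^3:
P(M) = 0.80371^3 = 0.519156
P(M+2) = 3 × 0.80371^2 × 0.19629^1 = 0.380380
P(M+4) = 3 × 0.80371^1 × 0.19629^2 = 0.092900
P(M+6) = 0.19629^3 = 0.007563
The M peak is largest (0.519156); scaling to 100 gives 100.0 : 73.3 : 17.9 : 1.5.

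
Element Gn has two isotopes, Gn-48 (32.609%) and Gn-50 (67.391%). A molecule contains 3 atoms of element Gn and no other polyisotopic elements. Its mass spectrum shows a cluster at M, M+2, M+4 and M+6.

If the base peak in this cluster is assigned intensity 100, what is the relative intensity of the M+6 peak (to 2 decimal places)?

(0.32609 + 0.67391)^3 gives M 0.0347, M+2 0.2150, M+4 0.4443, M+6 0.3061; the largest is M+4.
P(M+4) = C(3,2) × 0.32609^1 × 0.67391^2 = 3 × 0.32609 × 0.45415469 = 0.444286 (base)
P(M+6) = C(3,3) × 0.32609^0 × 0.67391^3 = 1 × 1.0000 × 0.30605939 = 0.306059
Relative intensity = 0.306059 / 0.444286 × 100 = 68.89

68.89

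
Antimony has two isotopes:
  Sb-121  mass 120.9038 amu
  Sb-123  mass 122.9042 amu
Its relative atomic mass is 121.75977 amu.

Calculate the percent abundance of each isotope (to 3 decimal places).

With x = fraction of Sb-121 (so Sb-123 is 1 − x):
120.9038·x + 122.9042·(1 − x) = 121.75977
(120.9038 − 122.9042)·x = 121.75977 − 122.9042
x = -1.14443 / -2.0004 = 0.57210 → 57.210% Sb-121, 42.790% Sb-123.

Sb-121: 57.210%, Sb-123: 42.790%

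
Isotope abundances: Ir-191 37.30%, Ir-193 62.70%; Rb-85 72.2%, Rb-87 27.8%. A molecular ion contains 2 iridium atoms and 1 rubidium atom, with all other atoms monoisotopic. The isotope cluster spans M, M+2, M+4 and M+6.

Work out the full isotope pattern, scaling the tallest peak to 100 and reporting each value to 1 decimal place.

Iridium pattern (n=2): 0.139129 : 0.467742 : 0.393129
Rubidium pattern (n=1): 0.7220 : 0.2780
Convolve the two distributions (both contribute in 2-u steps):
  M: 0.139129×0.7220 = 0.100451
  M+2: 0.139129×0.2780 + 0.467742×0.7220 = 0.376388
  M+4: 0.467742×0.2780 + 0.393129×0.7220 = 0.413871
  M+6: 0.393129×0.2780 = 0.109290
Scale to base peak (0.413871) = 100: 24.3 : 90.9 : 100.0 : 26.4

24.3 : 90.9 : 100.0 : 26.4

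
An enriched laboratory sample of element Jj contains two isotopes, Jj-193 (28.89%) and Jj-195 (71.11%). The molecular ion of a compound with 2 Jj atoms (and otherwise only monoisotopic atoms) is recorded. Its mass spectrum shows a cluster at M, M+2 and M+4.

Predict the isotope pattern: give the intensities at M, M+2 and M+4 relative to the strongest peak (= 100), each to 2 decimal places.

16.51 : 81.25 : 100.00

Expanding (0.2889 + 0.7111)^2:
P(M) = 0.2889^2 = 0.083463
P(M+2) = 2 × 0.2889^1 × 0.7111^1 = 0.410874
P(M+4) = 0.7111^2 = 0.505663
The M+4 peak is largest (0.505663); scaling to 100 gives 16.51 : 81.25 : 100.00.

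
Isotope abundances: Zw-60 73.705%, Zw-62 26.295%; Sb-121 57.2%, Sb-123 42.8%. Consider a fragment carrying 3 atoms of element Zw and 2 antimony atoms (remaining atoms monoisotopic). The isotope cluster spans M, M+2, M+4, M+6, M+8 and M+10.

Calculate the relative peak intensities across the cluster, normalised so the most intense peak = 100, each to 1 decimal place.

Element Zw pattern (n=3): 0.40039703 : 0.42853701 : 0.15288489 : 0.01818107
Antimony pattern (n=2): 0.327184 : 0.489632 : 0.183184
Convolve the two distributions (both contribute in 2-u steps):
  M: 0.40039703×0.327184 = 0.131004
  M+2: 0.40039703×0.489632 + 0.42853701×0.327184 = 0.336258
  M+4: 0.40039703×0.183184 + 0.42853701×0.489632 + 0.15288489×0.327184 = 0.333193
  M+6: 0.42853701×0.183184 + 0.15288489×0.489632 + 0.01818107×0.327184 = 0.159307
  M+8: 0.15288489×0.183184 + 0.01818107×0.489632 = 0.036908
  M+10: 0.01818107×0.183184 = 0.003330
Scale to base peak (0.336258) = 100: 39.0 : 100.0 : 99.1 : 47.4 : 11.0 : 1.0

39.0 : 100.0 : 99.1 : 47.4 : 11.0 : 1.0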